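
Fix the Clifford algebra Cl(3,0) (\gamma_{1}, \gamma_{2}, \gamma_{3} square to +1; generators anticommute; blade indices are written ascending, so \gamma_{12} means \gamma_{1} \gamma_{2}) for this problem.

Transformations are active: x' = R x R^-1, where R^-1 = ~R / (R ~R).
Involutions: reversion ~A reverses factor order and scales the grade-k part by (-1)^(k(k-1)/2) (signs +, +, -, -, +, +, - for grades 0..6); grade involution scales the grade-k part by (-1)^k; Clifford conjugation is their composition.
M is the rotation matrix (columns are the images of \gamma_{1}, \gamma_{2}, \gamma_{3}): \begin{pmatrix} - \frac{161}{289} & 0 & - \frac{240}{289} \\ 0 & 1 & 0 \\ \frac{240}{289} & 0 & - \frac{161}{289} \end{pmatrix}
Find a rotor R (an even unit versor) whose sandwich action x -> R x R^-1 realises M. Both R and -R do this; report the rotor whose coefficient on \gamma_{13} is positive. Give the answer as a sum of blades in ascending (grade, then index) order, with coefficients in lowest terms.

Method: write R = a + b12*\gamma_{12} + b13*\gamma_{13} + b23*\gamma_{23} with a^2 + b12^2 + b13^2 + b23^2 = 1 (so R^-1 = ~R). Expanding the columns R e_j ~R gives tr M = 4a^2 - 1 and, from the antisymmetric part, M21 - M12 = -4a*b12, M13 - M31 = 4a*b13, M32 - M23 = -4a*b23.
Here tr M = -\frac{33}{289}, so a^2 = (1 + tr M)/4 = \frac{64}{289} and a = ±\frac{8}{17}. Taking a = \frac{8}{17}: M21 - M12 = 0, M13 - M31 = -\frac{480}{289}, M32 - M23 = 0, giving b12 = 0, b13 = -\frac{15}{17}, b23 = 0, i.e. R = \frac{8}{17} - \frac{15}{17} \gamma_{13}.
Its \gamma_{13} coefficient is negative, so report the other preimage -R.
Answer: -\frac{8}{17} + \frac{15}{17} \gamma_{13}. Note: both R and -R realise this M (trace -\frac{33}{289}); the covering map identifies them, and the \gamma_{13}-coefficient sign is the tie-breaker.


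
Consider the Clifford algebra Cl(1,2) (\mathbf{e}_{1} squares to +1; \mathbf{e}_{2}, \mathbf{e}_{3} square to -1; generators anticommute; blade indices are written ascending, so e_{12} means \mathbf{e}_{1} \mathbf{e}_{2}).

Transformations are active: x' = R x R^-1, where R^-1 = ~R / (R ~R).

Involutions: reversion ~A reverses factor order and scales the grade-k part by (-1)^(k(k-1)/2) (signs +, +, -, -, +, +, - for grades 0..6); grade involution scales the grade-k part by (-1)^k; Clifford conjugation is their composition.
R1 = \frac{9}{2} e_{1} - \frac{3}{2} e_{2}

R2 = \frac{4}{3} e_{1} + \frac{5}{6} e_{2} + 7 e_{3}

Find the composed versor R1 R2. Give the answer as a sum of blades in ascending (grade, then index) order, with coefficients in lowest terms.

Distribute over the terms of R1 (each basis-blade product reordered to ascending indices, repeated generators contracted through their squares):
(\frac{9}{2} e_{1}) R2 = 6 + \frac{15}{4} e_{12} + \frac{63}{2} e_{13}
(-\frac{3}{2} e_{2}) R2 = \frac{5}{4} + 2 e_{12} - \frac{21}{2} e_{23}
Summing the partial products and collecting blades:
Answer: \frac{29}{4} + \frac{23}{4} e_{12} + \frac{63}{2} e_{13} - \frac{21}{2} e_{23}


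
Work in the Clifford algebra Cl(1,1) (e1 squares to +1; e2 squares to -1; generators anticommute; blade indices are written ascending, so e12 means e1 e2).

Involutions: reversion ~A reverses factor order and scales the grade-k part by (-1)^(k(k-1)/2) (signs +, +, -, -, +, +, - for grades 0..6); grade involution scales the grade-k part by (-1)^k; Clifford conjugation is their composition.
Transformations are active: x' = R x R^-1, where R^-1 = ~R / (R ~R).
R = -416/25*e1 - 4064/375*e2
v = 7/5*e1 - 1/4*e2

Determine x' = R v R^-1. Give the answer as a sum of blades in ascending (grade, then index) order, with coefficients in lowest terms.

~R = -416/25*e1 - 4064/375*e2, and R ~R = 22421504/140625, so R^-1 = ~R / (22421504/140625).
R v = -9752/375 + 36248/1875*e12
Answer: 38347/9520*e1 + 7207/1904*e2


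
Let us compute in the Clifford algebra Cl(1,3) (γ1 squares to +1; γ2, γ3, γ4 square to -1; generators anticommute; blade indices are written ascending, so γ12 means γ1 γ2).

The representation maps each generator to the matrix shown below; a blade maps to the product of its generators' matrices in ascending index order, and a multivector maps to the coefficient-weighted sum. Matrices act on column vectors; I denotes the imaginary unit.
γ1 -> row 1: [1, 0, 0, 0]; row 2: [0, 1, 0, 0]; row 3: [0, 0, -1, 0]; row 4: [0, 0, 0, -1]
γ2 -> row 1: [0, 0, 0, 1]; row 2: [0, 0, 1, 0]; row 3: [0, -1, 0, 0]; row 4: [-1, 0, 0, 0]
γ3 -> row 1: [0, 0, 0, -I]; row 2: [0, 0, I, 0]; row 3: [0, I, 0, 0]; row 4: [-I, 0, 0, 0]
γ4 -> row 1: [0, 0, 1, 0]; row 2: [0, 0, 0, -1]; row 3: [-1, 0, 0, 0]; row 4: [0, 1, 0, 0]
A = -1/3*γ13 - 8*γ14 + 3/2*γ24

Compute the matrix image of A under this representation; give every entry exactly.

Bivector images (products of the table entries): rho(γ13) = rho(γ1)rho(γ3) = row 1: [0, 0, 0, -I]; row 2: [0, 0, I, 0]; row 3: [0, -I, 0, 0]; row 4: [I, 0, 0, 0]; rho(γ14) = rho(γ1)rho(γ4) = row 1: [0, 0, 1, 0]; row 2: [0, 0, 0, -1]; row 3: [1, 0, 0, 0]; row 4: [0, -1, 0, 0]; rho(γ24) = rho(γ2)rho(γ4) = row 1: [0, 1, 0, 0]; row 2: [-1, 0, 0, 0]; row 3: [0, 0, 0, 1]; row 4: [0, 0, -1, 0].
M = (-1/3)*rho(γ13) + (-8)*rho(γ14) + (3/2)*rho(γ24), summed entrywise:
Answer: row 1: [0, 3/2, -8, I/3]; row 2: [-3/2, 0, -I/3, 8]; row 3: [-8, I/3, 0, 3/2]; row 4: [-I/3, 8, -3/2, 0]


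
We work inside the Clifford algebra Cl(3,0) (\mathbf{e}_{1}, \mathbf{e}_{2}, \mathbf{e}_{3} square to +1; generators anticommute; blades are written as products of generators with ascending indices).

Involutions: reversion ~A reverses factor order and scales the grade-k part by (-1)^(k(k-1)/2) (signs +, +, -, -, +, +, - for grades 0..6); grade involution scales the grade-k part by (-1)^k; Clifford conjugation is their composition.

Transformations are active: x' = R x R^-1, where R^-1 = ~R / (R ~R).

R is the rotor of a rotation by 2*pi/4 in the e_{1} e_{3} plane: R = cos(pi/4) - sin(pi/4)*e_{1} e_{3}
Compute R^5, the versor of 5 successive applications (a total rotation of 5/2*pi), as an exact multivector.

Rotor phase runs at HALF the rotation angle; powers of one rotor simply add phase, so after 5 steps in e_{1} e_{3} the phase is 5*pi/4 = \frac{5 \pi}{4} and R^5 = cos(\frac{5 \pi}{4}) - sin(\frac{5 \pi}{4})*e_{1} e_{3}.
cos(\frac{5 \pi}{4}) = - \frac{\sqrt{2}}{2} and sin(\frac{5 \pi}{4}) = - \frac{\sqrt{2}}{2}, so R^5 = - \frac{\sqrt{2}}{2} + \frac{\sqrt{2}}{2} e_{1} e_{3}. The net rotation is 1/2*pi (after discarding 1 full turn, each of which contributes a factor -1 to the rotor); the rotor keeps the half-angle phase exactly.
Answer: - \frac{\sqrt{2}}{2} + \frac{\sqrt{2}}{2} e_{1} e_{3}


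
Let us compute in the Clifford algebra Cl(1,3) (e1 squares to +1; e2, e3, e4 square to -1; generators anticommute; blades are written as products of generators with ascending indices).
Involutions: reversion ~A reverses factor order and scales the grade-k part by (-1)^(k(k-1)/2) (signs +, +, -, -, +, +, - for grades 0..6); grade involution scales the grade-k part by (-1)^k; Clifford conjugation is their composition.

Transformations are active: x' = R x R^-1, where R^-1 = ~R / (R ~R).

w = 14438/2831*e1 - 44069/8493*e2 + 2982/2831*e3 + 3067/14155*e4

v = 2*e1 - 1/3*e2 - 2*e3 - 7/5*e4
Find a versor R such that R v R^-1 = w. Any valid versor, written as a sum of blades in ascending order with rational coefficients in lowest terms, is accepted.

Here q(v) = q(w) = -466/225; the classical choice R = v + w = 20100/2831*e1 - 46900/8493*e2 - 2680/2831*e3 - 3350/2831*e4 then realises v -> w under the sandwich.
Answer: 20100/2831*e1 - 46900/8493*e2 - 2680/2831*e3 - 3350/2831*e4


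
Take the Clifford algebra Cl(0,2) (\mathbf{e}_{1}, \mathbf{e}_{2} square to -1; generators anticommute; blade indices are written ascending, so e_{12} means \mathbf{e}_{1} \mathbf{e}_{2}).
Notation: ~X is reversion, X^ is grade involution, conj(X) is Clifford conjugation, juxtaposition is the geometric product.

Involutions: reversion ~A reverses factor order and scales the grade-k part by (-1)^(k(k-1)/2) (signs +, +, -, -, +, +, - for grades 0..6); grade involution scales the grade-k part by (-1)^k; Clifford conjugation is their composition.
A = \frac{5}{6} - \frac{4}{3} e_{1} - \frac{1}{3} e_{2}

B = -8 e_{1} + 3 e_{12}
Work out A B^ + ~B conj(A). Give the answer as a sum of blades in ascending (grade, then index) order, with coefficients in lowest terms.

first term: \frac{32}{3} + \frac{17}{3} e_{1} + 4 e_{2} + \frac{31}{6} e_{12}
second term: \frac{32}{3} - \frac{17}{3} e_{1} - 4 e_{2} - \frac{31}{6} e_{12}
Answer: \frac{64}{3}


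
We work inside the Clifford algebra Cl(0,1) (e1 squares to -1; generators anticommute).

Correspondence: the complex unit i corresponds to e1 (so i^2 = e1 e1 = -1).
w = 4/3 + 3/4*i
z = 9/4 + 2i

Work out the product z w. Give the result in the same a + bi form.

In blades: z = 9/4 + 2*e1, w = 4/3 + 3/4*e1.
Distribute z over w term by term (generator squares from the signature, products reordered to ascending indices): (9/4)*w = 3 + 27/16*e1; (2*e1)*w = -3/2 + 8/3*e1.
Sum: 3/2 + 209/48*e1; translating back through the correspondence:
Answer: 3/2 + 209/48*i


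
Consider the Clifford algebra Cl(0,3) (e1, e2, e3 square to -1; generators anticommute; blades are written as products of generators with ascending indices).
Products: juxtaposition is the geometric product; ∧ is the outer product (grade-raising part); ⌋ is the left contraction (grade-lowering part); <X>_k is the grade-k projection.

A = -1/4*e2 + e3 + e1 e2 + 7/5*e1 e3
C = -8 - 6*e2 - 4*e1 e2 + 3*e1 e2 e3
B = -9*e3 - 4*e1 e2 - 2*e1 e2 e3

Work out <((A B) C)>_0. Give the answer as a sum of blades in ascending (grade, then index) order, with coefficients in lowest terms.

step 1: 13 + 68/5*e1 - 14/5*e2 + 2*e3 + 2*e1 e2 + 1/2*e1 e3 + 157/20*e2 e3 - 13*e1 e2 e3
step 2: -759/5 - 2183/20*e1 + 3/10*e2 - 1211/10*e3 - 778/5*e1 e2 + 171/5*e1 e3 - 448/5*e2 e3 + 138*e1 e2 e3
step 3: -759/5
Answer: -759/5


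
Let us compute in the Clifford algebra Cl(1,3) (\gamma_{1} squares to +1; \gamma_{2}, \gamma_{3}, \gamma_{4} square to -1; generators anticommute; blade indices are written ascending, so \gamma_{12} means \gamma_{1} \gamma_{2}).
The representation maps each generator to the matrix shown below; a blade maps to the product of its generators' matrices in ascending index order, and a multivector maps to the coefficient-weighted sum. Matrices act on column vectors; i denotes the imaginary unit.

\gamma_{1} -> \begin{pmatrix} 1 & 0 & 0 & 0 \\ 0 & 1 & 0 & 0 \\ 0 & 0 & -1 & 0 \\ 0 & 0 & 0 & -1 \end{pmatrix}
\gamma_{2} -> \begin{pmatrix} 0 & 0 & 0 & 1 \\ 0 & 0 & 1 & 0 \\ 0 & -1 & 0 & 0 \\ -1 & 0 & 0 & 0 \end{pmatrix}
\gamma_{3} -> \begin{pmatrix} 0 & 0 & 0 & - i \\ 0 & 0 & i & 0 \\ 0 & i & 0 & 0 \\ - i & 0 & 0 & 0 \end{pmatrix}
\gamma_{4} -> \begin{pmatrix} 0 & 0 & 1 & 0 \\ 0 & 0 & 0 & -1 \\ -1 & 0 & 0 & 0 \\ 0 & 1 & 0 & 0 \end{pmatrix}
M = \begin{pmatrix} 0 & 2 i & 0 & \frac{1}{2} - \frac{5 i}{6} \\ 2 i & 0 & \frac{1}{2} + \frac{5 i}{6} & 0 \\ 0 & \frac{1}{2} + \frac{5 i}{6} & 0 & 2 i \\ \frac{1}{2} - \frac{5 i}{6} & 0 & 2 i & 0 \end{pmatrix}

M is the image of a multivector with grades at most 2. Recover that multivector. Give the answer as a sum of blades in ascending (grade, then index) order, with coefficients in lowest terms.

Method: the blade images are trace-orthogonal — tr(rho(e_A) rho(e_B)^-1) = 4 if A = B and 0 otherwise — and rho(e_A)^-1 = (e_A)^2 * rho(e_A) with (e_A)^2 = +1 or -1, so the coefficient of e_A in the preimage is (e_A)^2 * tr(M rho(e_A))/4.
Nonzero projections over blades of grade <= 2: \gamma_{3}: (\gamma_{3})^2 = -1, tr(M rho(\gamma_{3})) = - \frac{10}{3}, coefficient \frac{5}{6}; \gamma_{12}: (\gamma_{12})^2 = +1, tr(M rho(\gamma_{12})) = 2, coefficient \frac{1}{2}; \gamma_{34}: (\gamma_{34})^2 = -1, tr(M rho(\gamma_{34})) = 8, coefficient -2. Every other blade of grade <= 2 projects to 0.
Answer: \frac{5}{6} \gamma_{3} + \frac{1}{2} \gamma_{12} - 2 \gamma_{34}


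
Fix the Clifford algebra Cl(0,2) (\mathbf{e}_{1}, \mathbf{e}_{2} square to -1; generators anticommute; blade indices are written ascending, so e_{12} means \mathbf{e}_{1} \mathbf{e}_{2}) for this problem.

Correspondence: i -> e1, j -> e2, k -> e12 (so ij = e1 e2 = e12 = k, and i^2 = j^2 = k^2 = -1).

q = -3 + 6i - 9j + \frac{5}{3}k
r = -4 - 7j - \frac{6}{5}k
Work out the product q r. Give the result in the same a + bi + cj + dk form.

In blades: q = -3 + 6 e_{1} - 9 e_{2} + \frac{5}{3} e_{12}, r = -4 - 7 e_{2} - \frac{6}{5} e_{12}.
Distribute q over r term by term (generator squares from the signature, products reordered to ascending indices): (-3)*r = 12 + 21 e_{2} + \frac{18}{5} e_{12}; (6 e_{1})*r = -24 e_{1} + \frac{36}{5} e_{2} - 42 e_{12}; (-9 e_{2})*r = -63 + \frac{54}{5} e_{1} + 36 e_{2}; (\frac{5}{3} e_{12})*r = 2 + \frac{35}{3} e_{1} - \frac{20}{3} e_{12}.
Sum: -49 - \frac{23}{15} e_{1} + \frac{321}{5} e_{2} - \frac{676}{15} e_{12}; translating back through the correspondence:
Answer: -49 - \frac{23}{15}i + \frac{321}{5}j - \frac{676}{15}k


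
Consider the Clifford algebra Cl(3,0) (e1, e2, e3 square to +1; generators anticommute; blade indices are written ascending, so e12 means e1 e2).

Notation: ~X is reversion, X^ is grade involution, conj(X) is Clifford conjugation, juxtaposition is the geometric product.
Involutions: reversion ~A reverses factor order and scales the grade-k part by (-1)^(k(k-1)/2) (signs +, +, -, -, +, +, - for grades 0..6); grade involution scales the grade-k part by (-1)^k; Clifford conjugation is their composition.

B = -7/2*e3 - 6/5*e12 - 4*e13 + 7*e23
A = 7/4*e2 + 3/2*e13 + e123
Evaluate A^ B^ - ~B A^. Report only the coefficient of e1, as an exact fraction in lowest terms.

first term: 6 + 203/20*e1 + 4*e2 - 269/20*e3 - 14*e12 - 317/40*e23 - 7*e123
second term: -6 - 77/20*e1 - 4*e2 - 221/20*e3 - 7*e12 - 317/40*e23 + 7*e123
Answer: 14


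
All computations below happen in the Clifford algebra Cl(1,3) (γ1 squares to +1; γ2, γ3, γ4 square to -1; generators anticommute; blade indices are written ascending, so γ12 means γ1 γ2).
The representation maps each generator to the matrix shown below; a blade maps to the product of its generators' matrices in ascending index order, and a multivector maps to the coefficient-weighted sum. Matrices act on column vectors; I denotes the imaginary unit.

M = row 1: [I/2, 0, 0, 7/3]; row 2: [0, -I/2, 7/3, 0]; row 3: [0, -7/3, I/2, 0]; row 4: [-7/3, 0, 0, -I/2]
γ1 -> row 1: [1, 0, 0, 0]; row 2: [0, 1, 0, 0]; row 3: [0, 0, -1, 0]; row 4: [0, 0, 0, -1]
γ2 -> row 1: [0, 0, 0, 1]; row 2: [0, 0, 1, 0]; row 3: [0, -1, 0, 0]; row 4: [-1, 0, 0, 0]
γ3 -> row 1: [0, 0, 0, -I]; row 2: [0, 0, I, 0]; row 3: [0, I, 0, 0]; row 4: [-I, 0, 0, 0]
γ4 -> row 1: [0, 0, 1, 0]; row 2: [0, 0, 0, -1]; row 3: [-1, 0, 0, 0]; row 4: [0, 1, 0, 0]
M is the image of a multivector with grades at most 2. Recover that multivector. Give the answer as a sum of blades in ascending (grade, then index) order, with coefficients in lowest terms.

Method: the blade images are trace-orthogonal — tr(rho(e_A) rho(e_B)^-1) = 4 if A = B and 0 otherwise — and rho(e_A)^-1 = (e_A)^2 * rho(e_A) with (e_A)^2 = +1 or -1, so the coefficient of e_A in the preimage is (e_A)^2 * tr(M rho(e_A))/4.
Nonzero projections over blades of grade <= 2: γ2: (γ2)^2 = -1, tr(M rho(γ2)) = -28/3, coefficient 7/3; γ23: (γ23)^2 = -1, tr(M rho(γ23)) = 2, coefficient -1/2. Every other blade of grade <= 2 projects to 0.
Answer: 7/3*γ2 - 1/2*γ23


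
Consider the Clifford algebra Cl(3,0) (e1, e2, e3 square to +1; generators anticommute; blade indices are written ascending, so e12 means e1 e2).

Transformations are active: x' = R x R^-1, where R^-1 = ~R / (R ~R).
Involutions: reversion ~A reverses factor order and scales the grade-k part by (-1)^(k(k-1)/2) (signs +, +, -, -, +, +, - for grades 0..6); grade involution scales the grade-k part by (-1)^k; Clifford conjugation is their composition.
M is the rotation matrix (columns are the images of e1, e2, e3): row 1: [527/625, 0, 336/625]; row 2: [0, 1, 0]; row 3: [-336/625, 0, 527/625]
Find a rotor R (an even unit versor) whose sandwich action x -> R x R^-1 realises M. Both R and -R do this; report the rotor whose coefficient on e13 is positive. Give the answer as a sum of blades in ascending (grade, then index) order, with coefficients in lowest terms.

Method: write R = a + b12*e12 + b13*e13 + b23*e23 with a^2 + b12^2 + b13^2 + b23^2 = 1 (so R^-1 = ~R). Expanding the columns R e_j ~R gives tr M = 4a^2 - 1 and, from the antisymmetric part, M21 - M12 = -4a*b12, M13 - M31 = 4a*b13, M32 - M23 = -4a*b23.
Here tr M = 1679/625, so a^2 = (1 + tr M)/4 = 576/625 and a = ±24/25. Taking a = 24/25: M21 - M12 = 0, M13 - M31 = 672/625, M32 - M23 = 0, giving b12 = 0, b13 = 7/25, b23 = 0, i.e. R = 24/25 + 7/25*e13.
Its e13 coefficient is already positive.
Answer: 24/25 + 7/25*e13. Uniqueness: Spin(3) -> SO(3) maps R and -R to the same rotation of trace 1679/625; fixing the sign of the e13 coefficient removes the ambiguity.


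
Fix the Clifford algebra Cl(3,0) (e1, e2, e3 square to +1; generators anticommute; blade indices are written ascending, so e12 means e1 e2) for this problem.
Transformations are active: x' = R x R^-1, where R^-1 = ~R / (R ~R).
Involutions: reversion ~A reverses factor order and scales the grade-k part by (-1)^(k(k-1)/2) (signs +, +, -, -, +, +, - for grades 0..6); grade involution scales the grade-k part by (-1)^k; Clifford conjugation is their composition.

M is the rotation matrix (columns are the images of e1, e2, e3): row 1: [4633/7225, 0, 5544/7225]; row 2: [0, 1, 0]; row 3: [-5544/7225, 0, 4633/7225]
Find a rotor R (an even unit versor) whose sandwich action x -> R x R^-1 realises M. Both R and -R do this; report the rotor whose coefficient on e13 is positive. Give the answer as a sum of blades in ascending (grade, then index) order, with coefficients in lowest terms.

Method: write R = a + b12*e12 + b13*e13 + b23*e23 with a^2 + b12^2 + b13^2 + b23^2 = 1 (so R^-1 = ~R). Expanding the columns R e_j ~R gives tr M = 4a^2 - 1 and, from the antisymmetric part, M21 - M12 = -4a*b12, M13 - M31 = 4a*b13, M32 - M23 = -4a*b23.
Here tr M = 16491/7225, so a^2 = (1 + tr M)/4 = 5929/7225 and a = ±77/85. Taking a = 77/85: M21 - M12 = 0, M13 - M31 = 11088/7225, M32 - M23 = 0, giving b12 = 0, b13 = 36/85, b23 = 0, i.e. R = 77/85 + 36/85*e13.
Its e13 coefficient is already positive.
Answer: 77/85 + 36/85*e13. Sheet selection: the two-to-one cover makes ±R indistinguishable at the matrix level (trace 16491/7225), so uniqueness comes from the required sign on e13.


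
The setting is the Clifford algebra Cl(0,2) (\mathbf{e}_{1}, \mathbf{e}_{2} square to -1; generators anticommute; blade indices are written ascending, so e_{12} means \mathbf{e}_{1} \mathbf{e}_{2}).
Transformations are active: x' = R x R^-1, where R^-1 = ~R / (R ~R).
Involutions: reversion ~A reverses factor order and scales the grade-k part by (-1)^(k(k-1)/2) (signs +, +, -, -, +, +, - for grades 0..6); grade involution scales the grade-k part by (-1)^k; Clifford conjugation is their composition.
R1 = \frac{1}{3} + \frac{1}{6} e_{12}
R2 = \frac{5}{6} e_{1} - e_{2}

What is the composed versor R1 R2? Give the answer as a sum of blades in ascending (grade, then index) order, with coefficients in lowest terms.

Distribute over the terms of R1 (each basis-blade product reordered to ascending indices, repeated generators contracted through their squares):
(\frac{1}{3}) R2 = \frac{5}{18} e_{1} - \frac{1}{3} e_{2}
(\frac{1}{6} e_{12}) R2 = \frac{1}{6} e_{1} + \frac{5}{36} e_{2}
Summing the partial products and collecting blades:
Answer: \frac{4}{9} e_{1} - \frac{7}{36} e_{2}


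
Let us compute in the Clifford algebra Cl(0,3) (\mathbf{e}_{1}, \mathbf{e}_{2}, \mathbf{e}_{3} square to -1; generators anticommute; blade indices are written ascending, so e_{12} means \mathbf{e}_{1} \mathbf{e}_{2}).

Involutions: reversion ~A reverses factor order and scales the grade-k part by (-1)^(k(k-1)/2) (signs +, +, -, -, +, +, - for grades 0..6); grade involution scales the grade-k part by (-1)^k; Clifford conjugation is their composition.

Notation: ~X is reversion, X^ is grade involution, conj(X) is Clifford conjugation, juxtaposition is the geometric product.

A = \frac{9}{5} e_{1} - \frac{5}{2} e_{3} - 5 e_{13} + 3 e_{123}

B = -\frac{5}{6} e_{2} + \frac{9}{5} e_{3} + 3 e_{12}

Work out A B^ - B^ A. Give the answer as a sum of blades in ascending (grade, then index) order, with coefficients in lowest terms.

first term: -\frac{9}{2} - 9 e_{1} - \frac{27}{5} e_{2} - 9 e_{3} + \frac{69}{10} e_{12} - \frac{37}{50} e_{13} + \frac{205}{12} e_{23} - \frac{10}{3} e_{123}
second term: -\frac{9}{2} + 9 e_{1} + \frac{27}{5} e_{2} - 9 e_{3} + \frac{39}{10} e_{12} + \frac{287}{50} e_{13} - \frac{205}{12} e_{23} - \frac{10}{3} e_{123}
Answer: -18 e_{1} - \frac{54}{5} e_{2} + 3 e_{12} - \frac{162}{25} e_{13} + \frac{205}{6} e_{23}


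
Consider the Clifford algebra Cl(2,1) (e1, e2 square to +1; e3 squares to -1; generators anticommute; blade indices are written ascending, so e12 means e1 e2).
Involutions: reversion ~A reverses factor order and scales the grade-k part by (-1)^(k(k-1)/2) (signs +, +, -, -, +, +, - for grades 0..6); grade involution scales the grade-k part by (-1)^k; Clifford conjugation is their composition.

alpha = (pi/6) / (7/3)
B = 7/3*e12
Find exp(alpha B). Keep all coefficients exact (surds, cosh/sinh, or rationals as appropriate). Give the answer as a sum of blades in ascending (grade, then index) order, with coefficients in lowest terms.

B^2 = (7/3)^2*(e12)^2 = 49/9*(-1) = -49/9 (a basis 2-blade squares to minus the product of its generators' squares).
B^2 = -49/9 — since the square is negative, the closed form is circular: l = 7/3, alpha*l = pi/6, so exp(alpha B) = cos(pi/6) + (sin(pi/6)/(7/3))*B = sqrt(3)/2 + (3/14)*B.
Answer: sqrt(3)/2 + 1/2*e12


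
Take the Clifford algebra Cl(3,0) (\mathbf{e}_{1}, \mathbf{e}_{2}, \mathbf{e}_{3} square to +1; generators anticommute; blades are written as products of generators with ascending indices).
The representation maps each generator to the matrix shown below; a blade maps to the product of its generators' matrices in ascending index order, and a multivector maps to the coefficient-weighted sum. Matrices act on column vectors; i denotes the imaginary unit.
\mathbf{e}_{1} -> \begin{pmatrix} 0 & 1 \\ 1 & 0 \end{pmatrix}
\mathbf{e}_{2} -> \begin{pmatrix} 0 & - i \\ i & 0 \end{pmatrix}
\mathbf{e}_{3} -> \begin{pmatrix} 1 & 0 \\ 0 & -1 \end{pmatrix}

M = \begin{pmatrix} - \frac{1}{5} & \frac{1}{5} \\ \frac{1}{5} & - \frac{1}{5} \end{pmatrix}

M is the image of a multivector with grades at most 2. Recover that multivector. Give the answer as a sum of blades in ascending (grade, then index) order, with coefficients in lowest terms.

Method: 1, rho(e_{1}), rho(e_{2}), rho(e_{3}) form a trace-orthogonal basis of the 2x2 complex matrices (tr(X Y) = 2 if X = Y, else 0), so M = m0*1 + m1*rho(e_{1}) + m2*rho(e_{2}) + m3*rho(e_{3}) with m0 = tr(M)/2 = - \frac{1}{5}, m1 = tr(M rho(e_{1}))/2 = \frac{1}{5}, m2 = tr(M rho(e_{2}))/2 = 0, m3 = tr(M rho(e_{3}))/2 = 0.
Multiplying table entries, the bivector images are rho(e_{1} e_{2}) = i*rho(e_{3}), rho(e_{1} e_{3}) = -i*rho(e_{2}), rho(e_{2} e_{3}) = i*rho(e_{1}); with real blade coefficients the real parts of m0..m3 are the coefficients of 1, e_{1}, e_{2}, e_{3} and the imaginary parts give the bivectors (e_{2} e_{3}: Im m1, e_{1} e_{3}: -Im m2, e_{1} e_{2}: Im m3).
Answer: -\frac{1}{5} + \frac{1}{5} e_{1}


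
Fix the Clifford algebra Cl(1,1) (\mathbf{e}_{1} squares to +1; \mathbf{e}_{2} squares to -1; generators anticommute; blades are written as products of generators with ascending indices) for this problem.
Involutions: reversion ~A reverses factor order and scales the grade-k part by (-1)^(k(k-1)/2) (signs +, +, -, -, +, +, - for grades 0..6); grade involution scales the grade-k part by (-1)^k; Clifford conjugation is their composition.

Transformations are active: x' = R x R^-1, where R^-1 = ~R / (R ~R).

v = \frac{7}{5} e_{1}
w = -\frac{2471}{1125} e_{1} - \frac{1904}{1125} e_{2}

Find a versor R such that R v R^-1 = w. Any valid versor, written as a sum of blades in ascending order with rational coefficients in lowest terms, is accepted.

Construction: equal norms (both \frac{49}{25}) license R = v + w = -\frac{896}{1125} e_{1} - \frac{1904}{1125} e_{2} — nothing changes along that direction, while (v - w)/2 changes sign, so v maps onto w.
Answer: -\frac{896}{1125} e_{1} - \frac{1904}{1125} e_{2}


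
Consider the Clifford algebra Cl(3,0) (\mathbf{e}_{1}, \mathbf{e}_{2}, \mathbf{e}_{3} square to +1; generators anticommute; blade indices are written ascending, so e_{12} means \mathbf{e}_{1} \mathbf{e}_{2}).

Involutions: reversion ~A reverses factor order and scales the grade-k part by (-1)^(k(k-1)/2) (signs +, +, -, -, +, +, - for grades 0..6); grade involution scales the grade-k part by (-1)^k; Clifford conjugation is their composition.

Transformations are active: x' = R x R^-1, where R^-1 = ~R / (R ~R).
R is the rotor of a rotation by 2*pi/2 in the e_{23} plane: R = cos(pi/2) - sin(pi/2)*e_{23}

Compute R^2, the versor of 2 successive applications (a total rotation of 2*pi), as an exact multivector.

Rotor phase runs at HALF the rotation angle; powers of one rotor simply add phase, so after 2 steps in e_{23} the phase is 2*pi/2 = \pi and R^2 = cos(\pi) - sin(\pi)*e_{23}.
cos(\pi) = -1 and sin(\pi) = 0, so R^2 = -1. The total rotation 2*pi is 1 full turn, so every vector returns to itself, yet the rotor is -1, on the OTHER sheet of the double cover (an odd number of 2*pi turns).
Answer: -1


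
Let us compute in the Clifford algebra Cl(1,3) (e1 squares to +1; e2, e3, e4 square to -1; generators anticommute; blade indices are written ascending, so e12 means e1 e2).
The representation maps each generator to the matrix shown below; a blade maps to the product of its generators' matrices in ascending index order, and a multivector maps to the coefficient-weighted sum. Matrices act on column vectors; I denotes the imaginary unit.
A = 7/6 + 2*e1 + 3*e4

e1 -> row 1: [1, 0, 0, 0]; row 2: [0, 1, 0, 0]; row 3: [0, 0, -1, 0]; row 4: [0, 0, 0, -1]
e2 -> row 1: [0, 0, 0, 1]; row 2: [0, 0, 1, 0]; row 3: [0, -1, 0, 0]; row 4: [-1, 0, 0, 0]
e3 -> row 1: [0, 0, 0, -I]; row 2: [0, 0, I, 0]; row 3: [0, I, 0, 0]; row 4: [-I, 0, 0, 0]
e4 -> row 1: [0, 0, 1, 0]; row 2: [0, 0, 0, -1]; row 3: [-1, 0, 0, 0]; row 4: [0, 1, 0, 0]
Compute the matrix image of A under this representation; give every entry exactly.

M = (7/6)*1 + (2)*rho(e1) + (3)*rho(e4), summed entrywise (1 is the identity matrix):
Answer: row 1: [19/6, 0, 3, 0]; row 2: [0, 19/6, 0, -3]; row 3: [-3, 0, -5/6, 0]; row 4: [0, 3, 0, -5/6]


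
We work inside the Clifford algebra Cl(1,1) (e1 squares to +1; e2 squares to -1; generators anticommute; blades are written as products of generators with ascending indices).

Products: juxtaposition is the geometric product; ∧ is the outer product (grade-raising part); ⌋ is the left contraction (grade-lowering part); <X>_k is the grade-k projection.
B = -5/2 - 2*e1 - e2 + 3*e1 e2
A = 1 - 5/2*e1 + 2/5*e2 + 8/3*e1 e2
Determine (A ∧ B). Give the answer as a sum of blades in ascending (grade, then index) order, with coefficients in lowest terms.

step 1: -5/2 + 17/4*e1 - 2*e2 - 11/30*e1 e2
Answer: -5/2 + 17/4*e1 - 2*e2 - 11/30*e1 e2


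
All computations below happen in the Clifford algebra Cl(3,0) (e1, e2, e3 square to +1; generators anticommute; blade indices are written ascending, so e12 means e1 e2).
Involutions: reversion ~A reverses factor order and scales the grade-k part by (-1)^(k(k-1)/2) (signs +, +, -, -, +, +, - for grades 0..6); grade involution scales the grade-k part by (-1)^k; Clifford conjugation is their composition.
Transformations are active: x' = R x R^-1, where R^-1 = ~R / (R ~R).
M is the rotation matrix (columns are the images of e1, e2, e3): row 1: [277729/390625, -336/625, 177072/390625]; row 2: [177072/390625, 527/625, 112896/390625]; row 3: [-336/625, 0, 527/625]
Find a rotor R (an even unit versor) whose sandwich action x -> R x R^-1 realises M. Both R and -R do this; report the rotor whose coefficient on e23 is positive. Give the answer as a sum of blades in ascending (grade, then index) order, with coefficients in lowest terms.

Method: write R = a + b12*e12 + b13*e13 + b23*e23 with a^2 + b12^2 + b13^2 + b23^2 = 1 (so R^-1 = ~R). Expanding the columns R e_j ~R gives tr M = 4a^2 - 1 and, from the antisymmetric part, M21 - M12 = -4a*b12, M13 - M31 = 4a*b13, M32 - M23 = -4a*b23.
Here tr M = 936479/390625, so a^2 = (1 + tr M)/4 = 331776/390625 and a = ±576/625. Taking a = 576/625: M21 - M12 = 387072/390625, M13 - M31 = 387072/390625, M32 - M23 = -112896/390625, giving b12 = -168/625, b13 = 168/625, b23 = 49/625, i.e. R = 576/625 - 168/625*e12 + 168/625*e13 + 49/625*e23.
Its e23 coefficient is already positive.
Answer: 576/625 - 168/625*e12 + 168/625*e13 + 49/625*e23. Sheet selection: the two-to-one cover makes ±R indistinguishable at the matrix level (trace 936479/390625), so uniqueness comes from the required sign on e23.


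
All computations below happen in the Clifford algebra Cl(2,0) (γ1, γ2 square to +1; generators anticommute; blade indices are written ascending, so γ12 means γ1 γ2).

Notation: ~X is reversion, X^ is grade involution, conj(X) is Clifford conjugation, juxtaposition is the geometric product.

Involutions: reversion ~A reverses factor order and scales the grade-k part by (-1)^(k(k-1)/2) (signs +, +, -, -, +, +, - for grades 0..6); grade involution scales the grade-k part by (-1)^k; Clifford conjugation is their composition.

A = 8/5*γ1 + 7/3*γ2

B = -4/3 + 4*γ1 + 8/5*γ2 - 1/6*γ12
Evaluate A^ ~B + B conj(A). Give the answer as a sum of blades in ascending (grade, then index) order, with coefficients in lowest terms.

first term: -152/15 + 227/90*γ1 + 128/45*γ2 + 508/75*γ12
second term: -152/15 + 227/90*γ1 + 128/45*γ2 - 508/75*γ12
Answer: -304/15 + 227/45*γ1 + 256/45*γ2


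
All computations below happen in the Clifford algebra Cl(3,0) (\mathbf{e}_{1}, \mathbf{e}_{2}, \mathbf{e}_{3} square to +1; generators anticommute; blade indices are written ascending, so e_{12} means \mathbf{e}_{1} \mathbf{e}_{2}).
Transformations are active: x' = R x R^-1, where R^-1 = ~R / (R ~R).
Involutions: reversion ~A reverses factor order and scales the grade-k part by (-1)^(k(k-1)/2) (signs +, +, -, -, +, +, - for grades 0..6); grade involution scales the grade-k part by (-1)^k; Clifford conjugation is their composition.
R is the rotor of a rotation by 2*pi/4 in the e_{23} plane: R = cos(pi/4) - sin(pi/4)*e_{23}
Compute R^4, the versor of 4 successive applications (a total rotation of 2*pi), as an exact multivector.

Rotor phase runs at HALF the rotation angle; powers of one rotor simply add phase, so after 4 steps in e_{23} the phase is 4*pi/4 = \pi and R^4 = cos(\pi) - sin(\pi)*e_{23}.
cos(\pi) = -1 and sin(\pi) = 0, so R^4 = -1. The total rotation 2*pi is 1 full turn, so every vector returns to itself, yet the rotor is -1, on the OTHER sheet of the double cover (an odd number of 2*pi turns).
Answer: -1


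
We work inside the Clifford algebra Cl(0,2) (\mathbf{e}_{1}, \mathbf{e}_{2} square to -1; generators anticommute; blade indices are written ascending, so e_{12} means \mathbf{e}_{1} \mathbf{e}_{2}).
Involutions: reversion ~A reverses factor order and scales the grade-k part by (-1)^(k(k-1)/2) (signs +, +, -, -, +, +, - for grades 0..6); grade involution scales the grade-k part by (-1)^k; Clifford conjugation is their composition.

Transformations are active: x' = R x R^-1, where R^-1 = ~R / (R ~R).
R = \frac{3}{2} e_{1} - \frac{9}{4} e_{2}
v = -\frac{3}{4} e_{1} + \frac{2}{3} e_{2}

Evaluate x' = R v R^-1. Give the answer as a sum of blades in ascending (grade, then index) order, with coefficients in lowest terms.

~R = \frac{3}{2} e_{1} - \frac{9}{4} e_{2}, and R ~R = -\frac{117}{16}, so R^-1 = ~R / (-\frac{117}{16}).
R v = \frac{21}{8} - \frac{11}{16} e_{12}
Answer: -\frac{17}{52} e_{1} + \frac{37}{39} e_{2}


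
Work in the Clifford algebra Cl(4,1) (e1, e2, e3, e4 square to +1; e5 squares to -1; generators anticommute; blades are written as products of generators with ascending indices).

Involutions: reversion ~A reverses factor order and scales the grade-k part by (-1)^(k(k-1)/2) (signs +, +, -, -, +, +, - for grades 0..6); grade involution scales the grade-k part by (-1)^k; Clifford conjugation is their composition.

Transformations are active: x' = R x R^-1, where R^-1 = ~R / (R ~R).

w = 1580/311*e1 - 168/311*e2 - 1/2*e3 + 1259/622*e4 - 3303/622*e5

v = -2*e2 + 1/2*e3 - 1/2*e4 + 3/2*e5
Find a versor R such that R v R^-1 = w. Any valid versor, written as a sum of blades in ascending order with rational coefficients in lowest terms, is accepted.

Equal squares first: v^2 = w^2 = 9/4. Then v + w = 1580/311*e1 - 790/311*e2 + 474/311*e4 - 1185/311*e5 is a versor taking v to w, provided it is invertible.
Answer: 1580/311*e1 - 790/311*e2 + 474/311*e4 - 1185/311*e5


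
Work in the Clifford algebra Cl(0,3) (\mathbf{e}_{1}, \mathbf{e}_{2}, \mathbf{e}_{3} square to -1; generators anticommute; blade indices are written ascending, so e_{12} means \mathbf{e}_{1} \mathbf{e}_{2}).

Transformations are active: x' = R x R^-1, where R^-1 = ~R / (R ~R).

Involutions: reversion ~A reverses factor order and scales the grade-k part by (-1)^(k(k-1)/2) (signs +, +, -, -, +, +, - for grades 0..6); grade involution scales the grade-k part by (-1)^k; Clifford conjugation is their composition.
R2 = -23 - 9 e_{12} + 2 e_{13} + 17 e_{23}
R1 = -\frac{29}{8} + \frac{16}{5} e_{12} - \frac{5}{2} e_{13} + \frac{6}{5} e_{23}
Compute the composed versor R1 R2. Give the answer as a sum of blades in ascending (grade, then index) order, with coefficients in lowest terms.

Distribute over the terms of R1 (each basis-blade product reordered to ascending indices, repeated generators contracted through their squares):
(-\frac{29}{8}) R2 = \frac{667}{8} + \frac{261}{8} e_{12} - \frac{29}{4} e_{13} - \frac{493}{8} e_{23}
(\frac{16}{5} e_{12}) R2 = \frac{144}{5} - \frac{368}{5} e_{12} - \frac{272}{5} e_{13} + \frac{32}{5} e_{23}
(-\frac{5}{2} e_{13}) R2 = 5 - \frac{85}{2} e_{12} + \frac{115}{2} e_{13} - \frac{45}{2} e_{23}
(\frac{6}{5} e_{23}) R2 = -\frac{102}{5} - \frac{12}{5} e_{12} - \frac{54}{5} e_{13} - \frac{138}{5} e_{23}
Summing the partial products and collecting blades:
Answer: \frac{3871}{40} - \frac{687}{8} e_{12} - \frac{299}{20} e_{13} - \frac{4213}{40} e_{23}


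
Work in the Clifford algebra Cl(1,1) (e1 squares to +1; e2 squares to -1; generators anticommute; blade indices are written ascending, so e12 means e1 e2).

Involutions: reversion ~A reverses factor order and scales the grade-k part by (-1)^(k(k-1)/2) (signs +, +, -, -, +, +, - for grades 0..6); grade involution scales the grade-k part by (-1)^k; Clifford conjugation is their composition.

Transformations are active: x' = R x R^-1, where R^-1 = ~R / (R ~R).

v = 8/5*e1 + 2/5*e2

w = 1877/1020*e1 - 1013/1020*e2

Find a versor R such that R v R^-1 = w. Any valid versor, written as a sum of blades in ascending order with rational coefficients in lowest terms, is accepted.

Sketch: the shared square 12/5 makes R = v + w = 3509/1020*e1 - 121/204*e2 the natural versor; its sandwich fixes that direction, negates (v - w)/2, and sends v to w.
Answer: 3509/1020*e1 - 121/204*e2


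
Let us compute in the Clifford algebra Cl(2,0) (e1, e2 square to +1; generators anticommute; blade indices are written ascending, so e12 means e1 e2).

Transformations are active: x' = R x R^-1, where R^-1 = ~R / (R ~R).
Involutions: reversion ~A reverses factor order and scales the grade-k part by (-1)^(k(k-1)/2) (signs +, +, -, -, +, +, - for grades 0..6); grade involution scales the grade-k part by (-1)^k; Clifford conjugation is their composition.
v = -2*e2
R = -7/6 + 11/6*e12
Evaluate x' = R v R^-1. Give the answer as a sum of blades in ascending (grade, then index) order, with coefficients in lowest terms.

~R = -7/6 - 11/6*e12, and R ~R = 85/18, so R^-1 = ~R / (85/18).
R v = -11/3*e1 + 7/3*e2
Answer: 154/85*e1 + 72/85*e2


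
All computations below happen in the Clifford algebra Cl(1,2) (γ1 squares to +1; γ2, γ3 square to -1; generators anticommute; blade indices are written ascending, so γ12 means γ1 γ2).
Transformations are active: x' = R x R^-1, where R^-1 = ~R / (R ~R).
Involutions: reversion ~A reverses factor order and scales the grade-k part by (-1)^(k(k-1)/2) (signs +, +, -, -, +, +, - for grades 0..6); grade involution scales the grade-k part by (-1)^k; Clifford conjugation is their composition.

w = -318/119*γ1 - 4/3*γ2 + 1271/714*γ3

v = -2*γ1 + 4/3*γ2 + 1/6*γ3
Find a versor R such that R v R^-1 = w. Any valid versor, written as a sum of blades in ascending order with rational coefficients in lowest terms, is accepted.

Sketch: the shared square 79/36 makes R = v + w = -556/119*γ1 + 695/357*γ3 the natural versor; its sandwich fixes that direction, negates (v - w)/2, and sends v to w.
Answer: -556/119*γ1 + 695/357*γ3


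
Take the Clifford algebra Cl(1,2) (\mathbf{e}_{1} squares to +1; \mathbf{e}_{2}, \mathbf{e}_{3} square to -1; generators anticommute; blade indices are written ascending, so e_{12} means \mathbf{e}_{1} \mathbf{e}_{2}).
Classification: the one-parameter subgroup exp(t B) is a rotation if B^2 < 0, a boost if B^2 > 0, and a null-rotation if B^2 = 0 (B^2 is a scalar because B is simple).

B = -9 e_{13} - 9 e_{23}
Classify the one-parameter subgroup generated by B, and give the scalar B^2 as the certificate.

B^2 term by term: the squares give (-9)^2*(e_{13})^2 + (-9)^2*(e_{23})^2 = 81*(+1) + 81*(-1) = 0 (each basis 2-blade squares to minus the product of its generators' squares); cross terms between blades sharing an index anticommute and cancel. So B^2 = 0.
Answer: null-rotation, certificate B^2 = 0. Check the certificate: B^2 = 0, and that sign is decisive whatever form B takes.


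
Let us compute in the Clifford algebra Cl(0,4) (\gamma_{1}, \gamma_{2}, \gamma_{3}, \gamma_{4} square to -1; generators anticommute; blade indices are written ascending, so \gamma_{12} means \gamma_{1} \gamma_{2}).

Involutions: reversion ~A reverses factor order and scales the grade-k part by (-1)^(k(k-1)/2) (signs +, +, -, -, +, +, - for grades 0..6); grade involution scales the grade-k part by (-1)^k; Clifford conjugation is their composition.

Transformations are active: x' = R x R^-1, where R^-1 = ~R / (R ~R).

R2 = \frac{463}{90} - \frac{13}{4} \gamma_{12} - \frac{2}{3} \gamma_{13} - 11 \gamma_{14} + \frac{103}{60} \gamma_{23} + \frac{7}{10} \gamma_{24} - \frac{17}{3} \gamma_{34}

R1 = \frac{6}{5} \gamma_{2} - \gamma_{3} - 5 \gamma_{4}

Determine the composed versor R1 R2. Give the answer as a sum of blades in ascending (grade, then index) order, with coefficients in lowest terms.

Distribute over the terms of R1 (each basis-blade product reordered to ascending indices, repeated generators contracted through their squares):
(\frac{6}{5} \gamma_{2}) R2 = -\frac{39}{10} \gamma_{1} + \frac{463}{75} \gamma_{2} - \frac{103}{50} \gamma_{3} - \frac{21}{25} \gamma_{4} + \frac{4}{5} \gamma_{123} + \frac{66}{5} \gamma_{124} - \frac{34}{5} \gamma_{234}
(-\gamma_{3}) R2 = \frac{2}{3} \gamma_{1} - \frac{103}{60} \gamma_{2} - \frac{463}{90} \gamma_{3} - \frac{17}{3} \gamma_{4} + \frac{13}{4} \gamma_{123} - 11 \gamma_{134} + \frac{7}{10} \gamma_{234}
(-5 \gamma_{4}) R2 = 55 \gamma_{1} - \frac{7}{2} \gamma_{2} + \frac{85}{3} \gamma_{3} - \frac{463}{18} \gamma_{4} + \frac{65}{4} \gamma_{124} + \frac{10}{3} \gamma_{134} - \frac{103}{12} \gamma_{234}
Summing the partial products and collecting blades:
Answer: \frac{1553}{30} \gamma_{1} + \frac{287}{300} \gamma_{2} + \frac{4754}{225} \gamma_{3} - \frac{14503}{450} \gamma_{4} + \frac{81}{20} \gamma_{123} + \frac{589}{20} \gamma_{124} - \frac{23}{3} \gamma_{134} - \frac{881}{60} \gamma_{234}


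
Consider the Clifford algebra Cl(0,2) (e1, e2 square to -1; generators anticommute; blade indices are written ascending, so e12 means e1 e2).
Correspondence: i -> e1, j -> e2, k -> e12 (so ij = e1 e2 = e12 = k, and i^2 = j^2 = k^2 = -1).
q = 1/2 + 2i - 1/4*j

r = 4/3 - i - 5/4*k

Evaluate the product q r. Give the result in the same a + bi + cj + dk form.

In blades: q = 1/2 + 2*e1 - 1/4*e2, r = 4/3 - e1 - 5/4*e12.
Distribute q over r term by term (generator squares from the signature, products reordered to ascending indices): (1/2)*r = 2/3 - 1/2*e1 - 5/8*e12; (2*e1)*r = 2 + 8/3*e1 + 5/2*e2; (-1/4*e2)*r = 5/16*e1 - 1/3*e2 - 1/4*e12.
Sum: 8/3 + 119/48*e1 + 13/6*e2 - 7/8*e12; translating back through the correspondence:
Answer: 8/3 + 119/48*i + 13/6*j - 7/8*k
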